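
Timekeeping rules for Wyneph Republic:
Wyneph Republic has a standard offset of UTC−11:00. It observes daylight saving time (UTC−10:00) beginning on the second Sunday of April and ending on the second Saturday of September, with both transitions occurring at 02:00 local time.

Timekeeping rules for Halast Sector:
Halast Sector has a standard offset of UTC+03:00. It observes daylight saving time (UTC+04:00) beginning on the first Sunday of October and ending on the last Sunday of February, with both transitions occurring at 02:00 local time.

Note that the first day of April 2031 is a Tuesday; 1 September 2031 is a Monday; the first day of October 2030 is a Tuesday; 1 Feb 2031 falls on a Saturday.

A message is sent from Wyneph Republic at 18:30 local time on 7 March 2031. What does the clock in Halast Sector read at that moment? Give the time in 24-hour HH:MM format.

1 April 2031 is a Tuesday, so the first Sunday is April 6 and the second is April 13.
1 September 2031 is a Monday, so the first Saturday is September 6 and the second is September 13.
7 March 2031 does not fall between 13 April and 13 September, so daylight saving is not in effect and Wyneph Republic is at UTC−11:00.
18:30 Wyneph Republic + 11h = 05:30 UTC (rolling into the next day, 8 March 2031).
1 October 2030 is a Tuesday, so the first Sunday is October 6.
1 February 2031 is a Saturday, so Sundays fall on 2, 9, 16, 23; the last is February 23.
At the standard offset (UTC+03:00), 05:30 UTC + 3h = 08:30 Halast Sector standard time.
The standard-time date in Halast Sector, 8 March 2031, is outside the daylight-saving period (6 October 2030 – 23 February 2031), so Halast Sector is on standard time, UTC+03:00.
05:30 UTC + 3h = 08:30 Halast Sector.

08:30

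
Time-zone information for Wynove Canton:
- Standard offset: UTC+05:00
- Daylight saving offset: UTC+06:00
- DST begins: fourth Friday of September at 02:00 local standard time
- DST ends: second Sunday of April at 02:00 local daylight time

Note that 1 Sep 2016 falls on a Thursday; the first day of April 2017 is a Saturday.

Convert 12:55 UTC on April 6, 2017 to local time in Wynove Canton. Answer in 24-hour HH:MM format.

18:55

1 September 2016 is a Thursday, so the first Friday is September 2 and the fourth is September 23.
1 April 2017 is a Saturday, so the first Sunday is April 2 and the second is April 9.
At the standard offset (UTC+05:00), 12:55 UTC + 5h = 17:55 Wynove Canton standard time.
The standard-time date in Wynove Canton, April 6, 2017, falls between 23 September 2016 and 9 April 2017, so daylight saving is in effect and Wynove Canton is at UTC+06:00.
12:55 UTC + 6h = 18:55 local.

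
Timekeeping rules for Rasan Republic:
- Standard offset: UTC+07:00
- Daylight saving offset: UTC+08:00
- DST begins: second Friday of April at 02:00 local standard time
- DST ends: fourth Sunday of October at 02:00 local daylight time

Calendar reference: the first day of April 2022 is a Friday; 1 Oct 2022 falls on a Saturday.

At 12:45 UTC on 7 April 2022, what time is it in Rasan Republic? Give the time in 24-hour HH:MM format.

19:45

1 April 2022 is a Friday, so the first Friday is April 1 and the second is April 8.
1 October 2022 is a Saturday, so the first Sunday is October 2 and the fourth is October 23.
At the standard offset (UTC+07:00), 12:45 UTC + 7h = 19:45 Rasan Republic standard time.
Daylight saving runs 8 April – 23 October; the standard-time date in Rasan Republic, 7 April 2022, is outside that window, so Rasan Republic is on standard time at UTC+07:00.
12:45 UTC + 7h = 19:45 local.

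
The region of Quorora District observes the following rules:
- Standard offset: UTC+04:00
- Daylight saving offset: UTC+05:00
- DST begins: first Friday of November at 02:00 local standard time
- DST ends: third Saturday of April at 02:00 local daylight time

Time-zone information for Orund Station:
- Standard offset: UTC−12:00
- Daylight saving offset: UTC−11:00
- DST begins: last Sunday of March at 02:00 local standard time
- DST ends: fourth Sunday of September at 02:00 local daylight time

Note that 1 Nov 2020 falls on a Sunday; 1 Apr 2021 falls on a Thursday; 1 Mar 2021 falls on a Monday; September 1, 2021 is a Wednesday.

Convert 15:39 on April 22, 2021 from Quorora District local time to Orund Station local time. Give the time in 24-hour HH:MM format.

00:39

1 November 2020 is a Sunday, so the first Friday is November 6.
1 April 2021 is a Thursday, so the first Saturday is April 3 and the third is April 17.
April 22, 2021 is outside the daylight-saving period (6 November 2020 – 17 April 2021), so Quorora District is on standard time, UTC+04:00.
15:39 Quorora District − 4h = 11:39 UTC.
1 March 2021 is a Monday, so Sundays fall on 7, 14, 21, 28; the last is March 28.
1 September 2021 is a Wednesday, so the first Sunday is September 5 and the fourth is September 26.
At the standard offset (UTC−12:00), 11:39 UTC − 12h = 23:39 Orund Station standard time (rolling into the previous day, 21 April 2021).
Daylight saving runs 28 March – 26 September; the standard-time date in Orund Station, April 21, 2021, is inside that window, so Orund Station is at UTC−11:00.
11:39 UTC − 11h = 00:39 Orund Station.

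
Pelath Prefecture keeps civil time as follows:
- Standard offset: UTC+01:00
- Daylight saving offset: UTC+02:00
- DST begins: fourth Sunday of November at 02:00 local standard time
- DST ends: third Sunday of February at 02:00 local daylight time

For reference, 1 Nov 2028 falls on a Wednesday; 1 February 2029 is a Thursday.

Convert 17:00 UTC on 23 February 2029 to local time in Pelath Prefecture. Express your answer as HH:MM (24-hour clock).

18:00

1 November 2028 is a Wednesday, so the first Sunday is November 5 and the fourth is November 26.
1 February 2029 is a Thursday, so the first Sunday is February 4 and the third is February 18.
At the standard offset (UTC+01:00), 17:00 UTC + 1h = 18:00 Pelath Prefecture standard time.
The standard-time date in Pelath Prefecture, 23 February 2029, is outside the daylight-saving period (26 November 2028 – 18 February 2029), so Pelath Prefecture is on standard time, UTC+01:00.
17:00 UTC + 1h = 18:00 local.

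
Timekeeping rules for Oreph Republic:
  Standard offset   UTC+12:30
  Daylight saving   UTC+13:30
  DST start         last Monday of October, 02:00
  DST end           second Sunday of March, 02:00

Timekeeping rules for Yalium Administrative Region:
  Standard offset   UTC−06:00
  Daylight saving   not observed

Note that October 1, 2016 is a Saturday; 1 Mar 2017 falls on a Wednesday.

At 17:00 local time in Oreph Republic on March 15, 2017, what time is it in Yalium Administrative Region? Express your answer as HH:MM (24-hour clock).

1 October 2016 is a Saturday, so Mondays fall on 3, 10, 17, 24, 31; the last is October 31.
1 March 2017 is a Wednesday, so the first Sunday is March 5 and the second is March 12.
Daylight saving runs 31 October 2016 – 12 March 2017; March 15, 2017 is outside that window, so Oreph Republic is on standard time at UTC+12:30.
17:00 Oreph Republic − 12h30m = 04:30 UTC.
Yalium Administrative Region stays on UTC−06:00 all year.
04:30 UTC − 6h = 22:30 Yalium Administrative Region (rolling into the previous day, 14 March 2017).

22:30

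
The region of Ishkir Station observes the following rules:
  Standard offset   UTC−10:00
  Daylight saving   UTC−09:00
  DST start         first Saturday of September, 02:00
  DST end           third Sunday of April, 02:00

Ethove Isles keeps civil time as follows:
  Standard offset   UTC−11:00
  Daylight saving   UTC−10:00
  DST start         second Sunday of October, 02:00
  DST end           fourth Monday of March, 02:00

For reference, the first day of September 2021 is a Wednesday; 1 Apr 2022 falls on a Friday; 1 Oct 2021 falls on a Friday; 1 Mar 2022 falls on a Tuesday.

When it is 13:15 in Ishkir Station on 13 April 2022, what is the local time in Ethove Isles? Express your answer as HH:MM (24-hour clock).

11:15

1 September 2021 is a Wednesday, so the first Saturday is September 4.
1 April 2022 is a Friday, so the first Sunday is April 3 and the third is April 17.
13 April 2022 falls between 4 September 2021 and 17 April 2022, so daylight saving is in effect and Ishkir Station is at UTC−09:00.
13:15 Ishkir Station + 9h = 22:15 UTC.
1 October 2021 is a Friday, so the first Sunday is October 3 and the second is October 10.
1 March 2022 is a Tuesday, so the first Monday is March 7 and the fourth is March 28.
At the standard offset (UTC−11:00), 22:15 UTC − 11h = 11:15 Ethove Isles standard time.
Daylight saving runs 10 October 2021 – 28 March 2022; the standard-time date in Ethove Isles, 13 April 2022, is outside that window, so Ethove Isles is on standard time at UTC−11:00.
22:15 UTC − 11h = 11:15 Ethove Isles.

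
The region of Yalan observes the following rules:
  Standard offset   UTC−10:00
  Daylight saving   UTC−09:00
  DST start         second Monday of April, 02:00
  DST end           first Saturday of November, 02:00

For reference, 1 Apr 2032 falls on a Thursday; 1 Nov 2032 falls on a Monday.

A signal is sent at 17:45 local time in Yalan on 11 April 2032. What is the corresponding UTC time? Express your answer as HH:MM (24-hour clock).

1 April 2032 is a Thursday, so the first Monday is April 5 and the second is April 12.
1 November 2032 is a Monday, so the first Saturday is November 6.
11 April 2032 does not fall between 12 April and 6 November, so daylight saving is not in effect and Yalan is at UTC−10:00.
17:45 local + 10h = 03:45 UTC (rolling into the next day, 12 April 2032).

03:45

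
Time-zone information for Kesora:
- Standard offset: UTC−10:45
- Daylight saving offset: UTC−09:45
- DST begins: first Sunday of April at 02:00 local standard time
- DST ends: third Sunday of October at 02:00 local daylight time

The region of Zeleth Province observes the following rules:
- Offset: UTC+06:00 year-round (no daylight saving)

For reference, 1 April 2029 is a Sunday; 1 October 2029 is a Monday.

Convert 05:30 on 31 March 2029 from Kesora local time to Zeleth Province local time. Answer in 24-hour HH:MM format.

1 April 2029 is a Sunday, so the first Sunday is April 1.
1 October 2029 is a Monday, so the first Sunday is October 7 and the third is October 21.
31 March 2029 is outside the daylight-saving period (1 April – 21 October), so Kesora is on standard time, UTC−10:45.
05:30 Kesora + 10h45m = 16:15 UTC.
Zeleth Province stays on UTC+06:00 all year.
16:15 UTC + 6h = 22:15 Zeleth Province.

22:15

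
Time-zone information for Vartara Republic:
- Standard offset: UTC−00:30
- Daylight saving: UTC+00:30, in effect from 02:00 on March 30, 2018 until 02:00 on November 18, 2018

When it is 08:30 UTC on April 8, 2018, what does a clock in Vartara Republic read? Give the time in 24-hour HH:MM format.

09:00

At the standard offset (UTC−00:30), 08:30 UTC − 0h30m = 08:00 Vartara Republic standard time.
Daylight saving runs 30 March – 18 November; the standard-time date in Vartara Republic, April 8, 2018, is inside that window, so Vartara Republic is at UTC+00:30.
08:30 UTC + 0h30m = 09:00 local.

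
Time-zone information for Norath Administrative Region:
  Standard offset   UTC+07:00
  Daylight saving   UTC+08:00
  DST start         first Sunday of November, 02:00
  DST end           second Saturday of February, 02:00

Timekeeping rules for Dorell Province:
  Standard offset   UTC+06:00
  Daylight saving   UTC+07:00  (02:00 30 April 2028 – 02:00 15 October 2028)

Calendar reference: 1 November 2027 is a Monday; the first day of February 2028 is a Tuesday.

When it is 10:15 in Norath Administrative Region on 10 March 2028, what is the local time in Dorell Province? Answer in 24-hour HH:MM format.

1 November 2027 is a Monday, so the first Sunday is November 7.
1 February 2028 is a Tuesday, so the first Saturday is February 5 and the second is February 12.
10 March 2028 does not fall between 7 November 2027 and 12 February 2028, so daylight saving is not in effect and Norath Administrative Region is at UTC+07:00.
10:15 Norath Administrative Region − 7h = 03:15 UTC.
At the standard offset (UTC+06:00), 03:15 UTC + 6h = 09:15 Dorell Province standard time.
The standard-time date in Dorell Province, 10 March 2028, is outside the daylight-saving period (30 April – 15 October), so Dorell Province is on standard time, UTC+06:00.
03:15 UTC + 6h = 09:15 Dorell Province.

09:15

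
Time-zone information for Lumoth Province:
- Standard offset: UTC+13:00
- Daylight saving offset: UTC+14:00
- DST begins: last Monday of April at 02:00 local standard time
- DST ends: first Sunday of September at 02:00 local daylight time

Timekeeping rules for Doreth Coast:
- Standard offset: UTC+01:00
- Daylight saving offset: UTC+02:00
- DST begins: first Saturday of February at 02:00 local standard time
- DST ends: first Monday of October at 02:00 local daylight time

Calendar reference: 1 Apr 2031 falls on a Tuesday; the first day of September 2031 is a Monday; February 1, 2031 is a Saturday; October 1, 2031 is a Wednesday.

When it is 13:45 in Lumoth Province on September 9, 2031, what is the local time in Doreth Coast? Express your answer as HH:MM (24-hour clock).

1 April 2031 is a Tuesday, so Mondays fall on 7, 14, 21, 28; the last is April 28.
1 September 2031 is a Monday, so the first Sunday is September 7.
September 9, 2031 does not fall between 28 April and 7 September, so daylight saving is not in effect and Lumoth Province is at UTC+13:00.
13:45 Lumoth Province − 13h = 00:45 UTC.
1 February 2031 is a Saturday, so the first Saturday is February 1.
1 October 2031 is a Wednesday, so the first Monday is October 6.
At the standard offset (UTC+01:00), 00:45 UTC + 1h = 01:45 Doreth Coast standard time.
The standard-time date in Doreth Coast, September 9, 2031, falls between 1 February and 6 October, so daylight saving is in effect and Doreth Coast is at UTC+02:00.
00:45 UTC + 2h = 02:45 Doreth Coast.

02:45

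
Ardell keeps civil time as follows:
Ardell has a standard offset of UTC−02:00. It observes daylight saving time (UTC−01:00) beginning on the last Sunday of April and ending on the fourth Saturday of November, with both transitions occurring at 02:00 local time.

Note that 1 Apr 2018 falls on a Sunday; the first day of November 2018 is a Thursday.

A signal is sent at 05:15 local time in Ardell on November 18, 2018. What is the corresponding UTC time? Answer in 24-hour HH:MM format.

1 April 2018 is a Sunday, so Sundays fall on 1, 8, 15, 22, 29; the last is April 29.
1 November 2018 is a Thursday, so the first Saturday is November 3 and the fourth is November 24.
November 18, 2018 falls between 29 April and 24 November, so daylight saving is in effect and Ardell is at UTC−01:00.
05:15 local + 1h = 06:15 UTC.

06:15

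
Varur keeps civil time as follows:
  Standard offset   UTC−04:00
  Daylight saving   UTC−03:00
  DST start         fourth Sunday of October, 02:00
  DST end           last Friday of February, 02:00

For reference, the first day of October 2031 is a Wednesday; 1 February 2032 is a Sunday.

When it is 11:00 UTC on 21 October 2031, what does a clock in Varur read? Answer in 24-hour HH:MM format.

1 October 2031 is a Wednesday, so the first Sunday is October 5 and the fourth is October 26.
1 February 2032 is a Sunday, so Fridays fall on 6, 13, 20, 27; the last is February 27.
At the standard offset (UTC−04:00), 11:00 UTC − 4h = 07:00 Varur standard time.
Daylight saving runs 26 October 2031 – 27 February 2032; the standard-time date in Varur, 21 October 2031, is outside that window, so Varur is on standard time at UTC−04:00.
11:00 UTC − 4h = 07:00 local.

07:00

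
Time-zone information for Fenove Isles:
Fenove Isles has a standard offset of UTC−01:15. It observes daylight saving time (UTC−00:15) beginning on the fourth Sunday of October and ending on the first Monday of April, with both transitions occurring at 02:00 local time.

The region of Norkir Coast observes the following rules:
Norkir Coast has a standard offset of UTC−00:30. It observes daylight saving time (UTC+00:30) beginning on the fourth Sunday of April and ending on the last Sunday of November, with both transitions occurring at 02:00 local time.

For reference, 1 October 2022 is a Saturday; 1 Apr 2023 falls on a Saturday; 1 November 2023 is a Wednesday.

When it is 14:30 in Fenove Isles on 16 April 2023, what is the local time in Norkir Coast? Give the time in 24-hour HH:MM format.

1 October 2022 is a Saturday, so the first Sunday is October 2 and the fourth is October 23.
1 April 2023 is a Saturday, so the first Monday is April 3.
16 April 2023 does not fall between 23 October 2022 and 3 April 2023, so daylight saving is not in effect and Fenove Isles is at UTC−01:15.
14:30 Fenove Isles + 1h15m = 15:45 UTC.
1 April 2023 is a Saturday, so the first Sunday is April 2 and the fourth is April 23.
1 November 2023 is a Wednesday, so Sundays fall on 5, 12, 19, 26; the last is November 26.
At the standard offset (UTC−00:30), 15:45 UTC − 0h30m = 15:15 Norkir Coast standard time.
The standard-time date in Norkir Coast, 16 April 2023, is outside the daylight-saving period (23 April – 26 November), so Norkir Coast is on standard time, UTC−00:30.
15:45 UTC − 0h30m = 15:15 Norkir Coast.

15:15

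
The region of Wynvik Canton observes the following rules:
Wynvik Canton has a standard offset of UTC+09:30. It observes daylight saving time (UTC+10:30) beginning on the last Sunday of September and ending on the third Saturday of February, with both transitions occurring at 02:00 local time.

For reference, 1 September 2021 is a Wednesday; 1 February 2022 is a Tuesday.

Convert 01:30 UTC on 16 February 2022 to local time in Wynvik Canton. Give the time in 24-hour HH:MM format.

1 September 2021 is a Wednesday, so Sundays fall on 5, 12, 19, 26; the last is September 26.
1 February 2022 is a Tuesday, so the first Saturday is February 5 and the third is February 19.
At the standard offset (UTC+09:30), 01:30 UTC + 9h30m = 11:00 Wynvik Canton standard time.
The standard-time date in Wynvik Canton, 16 February 2022, falls between 26 September 2021 and 19 February 2022, so daylight saving is in effect and Wynvik Canton is at UTC+10:30.
01:30 UTC + 10h30m = 12:00 local.

12:00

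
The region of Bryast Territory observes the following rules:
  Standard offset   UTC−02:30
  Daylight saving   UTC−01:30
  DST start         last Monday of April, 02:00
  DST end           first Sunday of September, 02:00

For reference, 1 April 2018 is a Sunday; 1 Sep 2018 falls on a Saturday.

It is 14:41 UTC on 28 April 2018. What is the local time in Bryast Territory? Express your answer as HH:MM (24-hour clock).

12:11

1 April 2018 is a Sunday, so Mondays fall on 2, 9, 16, 23, 30; the last is April 30.
1 September 2018 is a Saturday, so the first Sunday is September 2.
At the standard offset (UTC−02:30), 14:41 UTC − 2h30m = 12:11 Bryast Territory standard time.
Daylight saving runs 30 April – 2 September; the standard-time date in Bryast Territory, 28 April 2018, is outside that window, so Bryast Territory is on standard time at UTC−02:30.
14:41 UTC − 2h30m = 12:11 local.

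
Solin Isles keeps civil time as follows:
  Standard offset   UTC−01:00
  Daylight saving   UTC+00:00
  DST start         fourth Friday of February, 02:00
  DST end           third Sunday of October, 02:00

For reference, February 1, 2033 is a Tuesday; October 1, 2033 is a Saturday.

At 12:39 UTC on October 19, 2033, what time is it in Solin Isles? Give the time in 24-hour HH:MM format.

1 February 2033 is a Tuesday, so the first Friday is February 4 and the fourth is February 25.
1 October 2033 is a Saturday, so the first Sunday is October 2 and the third is October 16.
At the standard offset (UTC−01:00), 12:39 UTC − 1h = 11:39 Solin Isles standard time.
Daylight saving runs 25 February – 16 October; the standard-time date in Solin Isles, October 19, 2033, is outside that window, so Solin Isles is on standard time at UTC−01:00.
12:39 UTC − 1h = 11:39 local.

11:39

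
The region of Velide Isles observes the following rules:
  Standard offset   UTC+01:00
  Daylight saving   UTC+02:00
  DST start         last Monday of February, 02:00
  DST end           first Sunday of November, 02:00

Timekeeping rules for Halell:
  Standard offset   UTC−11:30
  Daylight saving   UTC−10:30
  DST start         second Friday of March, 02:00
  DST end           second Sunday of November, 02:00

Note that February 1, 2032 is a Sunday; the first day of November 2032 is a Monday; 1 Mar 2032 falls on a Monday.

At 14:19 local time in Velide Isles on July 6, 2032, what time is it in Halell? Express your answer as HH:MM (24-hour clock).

1 February 2032 is a Sunday, so Mondays fall on 2, 9, 16, 23; the last is February 23.
1 November 2032 is a Monday, so the first Sunday is November 7.
July 6, 2032 falls between 23 February and 7 November, so daylight saving is in effect and Velide Isles is at UTC+02:00.
14:19 Velide Isles − 2h = 12:19 UTC.
1 March 2032 is a Monday, so the first Friday is March 5 and the second is March 12.
1 November 2032 is a Monday, so the first Sunday is November 7 and the second is November 14.
At the standard offset (UTC−11:30), 12:19 UTC − 11h30m = 00:49 Halell standard time.
Daylight saving runs 12 March – 14 November; the standard-time date in Halell, July 6, 2032, is inside that window, so Halell is at UTC−10:30.
12:19 UTC − 10h30m = 01:49 Halell.

01:49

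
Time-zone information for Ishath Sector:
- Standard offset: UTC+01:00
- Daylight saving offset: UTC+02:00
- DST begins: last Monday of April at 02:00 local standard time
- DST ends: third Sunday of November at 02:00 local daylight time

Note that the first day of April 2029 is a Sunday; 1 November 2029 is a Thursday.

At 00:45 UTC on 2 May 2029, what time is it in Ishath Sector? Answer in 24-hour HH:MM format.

02:45

1 April 2029 is a Sunday, so Mondays fall on 2, 9, 16, 23, 30; the last is April 30.
1 November 2029 is a Thursday, so the first Sunday is November 4 and the third is November 18.
At the standard offset (UTC+01:00), 00:45 UTC + 1h = 01:45 Ishath Sector standard time.
The standard-time date in Ishath Sector, 2 May 2029, lies within the daylight-saving period (30 April – 18 November), so Ishath Sector is on daylight time, UTC+02:00.
00:45 UTC + 2h = 02:45 local.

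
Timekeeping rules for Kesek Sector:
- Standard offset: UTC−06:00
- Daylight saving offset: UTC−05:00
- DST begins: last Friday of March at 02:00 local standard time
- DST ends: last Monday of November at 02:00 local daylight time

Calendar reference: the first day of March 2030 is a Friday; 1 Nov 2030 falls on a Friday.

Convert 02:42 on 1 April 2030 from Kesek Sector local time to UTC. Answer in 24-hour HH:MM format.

07:42

1 March 2030 is a Friday, so Fridays fall on 1, 8, 15, 22, 29; the last is March 29.
1 November 2030 is a Friday, so Mondays fall on 4, 11, 18, 25; the last is November 25.
1 April 2030 falls between 29 March and 25 November, so daylight saving is in effect and Kesek Sector is at UTC−05:00.
02:42 local + 5h = 07:42 UTC.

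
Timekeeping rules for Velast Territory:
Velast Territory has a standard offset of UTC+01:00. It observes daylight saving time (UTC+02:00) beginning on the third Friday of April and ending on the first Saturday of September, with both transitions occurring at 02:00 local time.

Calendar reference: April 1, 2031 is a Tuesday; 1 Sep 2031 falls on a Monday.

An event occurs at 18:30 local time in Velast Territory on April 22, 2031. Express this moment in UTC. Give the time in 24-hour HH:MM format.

16:30

1 April 2031 is a Tuesday, so the first Friday is April 4 and the third is April 18.
1 September 2031 is a Monday, so the first Saturday is September 6.
April 22, 2031 lies within the daylight-saving period (18 April – 6 September), so Velast Territory is on daylight time, UTC+02:00.
18:30 local − 2h = 16:30 UTC.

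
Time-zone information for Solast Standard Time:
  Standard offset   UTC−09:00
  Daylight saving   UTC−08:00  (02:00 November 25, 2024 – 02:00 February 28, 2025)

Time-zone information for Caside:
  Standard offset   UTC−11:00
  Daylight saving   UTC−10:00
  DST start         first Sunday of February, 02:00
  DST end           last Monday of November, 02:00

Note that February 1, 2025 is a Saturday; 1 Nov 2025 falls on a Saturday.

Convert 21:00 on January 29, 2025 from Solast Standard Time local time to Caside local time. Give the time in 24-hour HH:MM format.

Daylight saving runs 25 November 2024 – 28 February 2025; January 29, 2025 is inside that window, so Solast Standard Time is at UTC−08:00.
21:00 Solast Standard Time + 8h = 05:00 UTC (rolling into the next day, 30 January 2025).
1 February 2025 is a Saturday, so the first Sunday is February 2.
1 November 2025 is a Saturday, so Mondays fall on 3, 10, 17, 24; the last is November 24.
At the standard offset (UTC−11:00), 05:00 UTC − 11h = 18:00 Caside standard time (rolling into the previous day, 29 January 2025).
The standard-time date in Caside, January 29, 2025, is outside the daylight-saving period (2 February – 24 November), so Caside is on standard time, UTC−11:00.
05:00 UTC − 11h = 18:00 Caside (rolling into the previous day, 29 January 2025).

18:00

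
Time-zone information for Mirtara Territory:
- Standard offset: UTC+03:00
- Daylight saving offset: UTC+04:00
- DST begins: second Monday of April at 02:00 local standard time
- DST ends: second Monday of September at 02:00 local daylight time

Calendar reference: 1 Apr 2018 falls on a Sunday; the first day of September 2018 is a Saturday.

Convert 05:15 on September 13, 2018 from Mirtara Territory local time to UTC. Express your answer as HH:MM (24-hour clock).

02:15

1 April 2018 is a Sunday, so the first Monday is April 2 and the second is April 9.
1 September 2018 is a Saturday, so the first Monday is September 3 and the second is September 10.
Daylight saving runs 9 April – 10 September; September 13, 2018 is outside that window, so Mirtara Territory is on standard time at UTC+03:00.
05:15 local − 3h = 02:15 UTC.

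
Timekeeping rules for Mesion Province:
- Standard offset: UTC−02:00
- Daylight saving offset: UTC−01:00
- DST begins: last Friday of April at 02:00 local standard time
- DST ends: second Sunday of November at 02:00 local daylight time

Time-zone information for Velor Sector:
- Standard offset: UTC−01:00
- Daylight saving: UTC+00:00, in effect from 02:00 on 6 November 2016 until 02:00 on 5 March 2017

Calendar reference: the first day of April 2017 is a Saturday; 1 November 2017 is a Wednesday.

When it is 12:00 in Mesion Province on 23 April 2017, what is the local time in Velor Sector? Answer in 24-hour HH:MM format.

13:00

1 April 2017 is a Saturday, so Fridays fall on 7, 14, 21, 28; the last is April 28.
1 November 2017 is a Wednesday, so the first Sunday is November 5 and the second is November 12.
Daylight saving runs 28 April – 12 November; 23 April 2017 is outside that window, so Mesion Province is on standard time at UTC−02:00.
12:00 Mesion Province + 2h = 14:00 UTC.
At the standard offset (UTC−01:00), 14:00 UTC − 1h = 13:00 Velor Sector standard time.
The standard-time date in Velor Sector, 23 April 2017, is outside the daylight-saving period (6 November 2016 – 5 March 2017), so Velor Sector is on standard time, UTC−01:00.
14:00 UTC − 1h = 13:00 Velor Sector.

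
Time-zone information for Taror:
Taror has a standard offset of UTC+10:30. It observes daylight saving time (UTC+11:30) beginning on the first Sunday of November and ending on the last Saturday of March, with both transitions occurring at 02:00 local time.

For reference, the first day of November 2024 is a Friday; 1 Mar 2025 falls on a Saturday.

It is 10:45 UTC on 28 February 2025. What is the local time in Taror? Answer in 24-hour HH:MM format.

1 November 2024 is a Friday, so the first Sunday is November 3.
1 March 2025 is a Saturday, so Saturdays fall on 1, 8, 15, 22, 29; the last is March 29.
At the standard offset (UTC+10:30), 10:45 UTC + 10h30m = 21:15 Taror standard time.
The standard-time date in Taror, 28 February 2025, lies within the daylight-saving period (3 November 2024 – 29 March 2025), so Taror is on daylight time, UTC+11:30.
10:45 UTC + 11h30m = 22:15 local.

22:15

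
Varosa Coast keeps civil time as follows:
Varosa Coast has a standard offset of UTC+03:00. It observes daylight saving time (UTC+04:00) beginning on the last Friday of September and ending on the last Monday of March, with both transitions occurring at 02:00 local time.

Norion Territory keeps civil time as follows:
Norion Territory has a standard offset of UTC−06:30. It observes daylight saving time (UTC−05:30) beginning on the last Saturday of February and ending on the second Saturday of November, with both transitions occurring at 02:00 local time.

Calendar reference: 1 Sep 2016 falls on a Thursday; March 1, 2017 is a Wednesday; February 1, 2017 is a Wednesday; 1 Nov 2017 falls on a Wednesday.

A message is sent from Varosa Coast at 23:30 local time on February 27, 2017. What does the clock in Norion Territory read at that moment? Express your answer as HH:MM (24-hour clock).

14:00

1 September 2016 is a Thursday, so Fridays fall on 2, 9, 16, 23, 30; the last is September 30.
1 March 2017 is a Wednesday, so Mondays fall on 6, 13, 20, 27; the last is March 27.
February 27, 2017 lies within the daylight-saving period (30 September 2016 – 27 March 2017), so Varosa Coast is on daylight time, UTC+04:00.
23:30 Varosa Coast − 4h = 19:30 UTC.
1 February 2017 is a Wednesday, so Saturdays fall on 4, 11, 18, 25; the last is February 25.
1 November 2017 is a Wednesday, so the first Saturday is November 4 and the second is November 11.
At the standard offset (UTC−06:30), 19:30 UTC − 6h30m = 13:00 Norion Territory standard time.
The standard-time date in Norion Territory, February 27, 2017, lies within the daylight-saving period (25 February – 11 November), so Norion Territory is on daylight time, UTC−05:30.
19:30 UTC − 5h30m = 14:00 Norion Territory.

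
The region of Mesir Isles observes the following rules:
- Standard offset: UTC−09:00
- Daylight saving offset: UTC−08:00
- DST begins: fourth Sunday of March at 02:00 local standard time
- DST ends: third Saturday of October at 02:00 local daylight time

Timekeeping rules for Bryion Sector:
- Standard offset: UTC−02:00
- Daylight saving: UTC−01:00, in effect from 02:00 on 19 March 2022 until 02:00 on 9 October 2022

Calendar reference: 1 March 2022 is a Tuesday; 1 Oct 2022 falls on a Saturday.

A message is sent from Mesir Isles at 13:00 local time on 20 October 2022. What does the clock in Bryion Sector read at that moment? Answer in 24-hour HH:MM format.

20:00

1 March 2022 is a Tuesday, so the first Sunday is March 6 and the fourth is March 27.
1 October 2022 is a Saturday, so the first Saturday is October 1 and the third is October 15.
20 October 2022 does not fall between 27 March and 15 October, so daylight saving is not in effect and Mesir Isles is at UTC−09:00.
13:00 Mesir Isles + 9h = 22:00 UTC.
At the standard offset (UTC−02:00), 22:00 UTC − 2h = 20:00 Bryion Sector standard time.
Daylight saving runs 19 March – 9 October; the standard-time date in Bryion Sector, 20 October 2022, is outside that window, so Bryion Sector is on standard time at UTC−02:00.
22:00 UTC − 2h = 20:00 Bryion Sector.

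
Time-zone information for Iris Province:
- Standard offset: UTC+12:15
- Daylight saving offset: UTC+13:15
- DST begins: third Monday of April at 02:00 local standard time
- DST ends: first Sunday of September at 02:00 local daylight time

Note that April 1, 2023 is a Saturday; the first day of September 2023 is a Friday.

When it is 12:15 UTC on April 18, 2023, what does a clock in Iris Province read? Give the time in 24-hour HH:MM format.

01:30

1 April 2023 is a Saturday, so the first Monday is April 3 and the third is April 17.
1 September 2023 is a Friday, so the first Sunday is September 3.
At the standard offset (UTC+12:15), 12:15 UTC + 12h15m = 00:30 Iris Province standard time (rolling into the next day, 19 April 2023).
The standard-time date in Iris Province, April 19, 2023, falls between 17 April and 3 September, so daylight saving is in effect and Iris Province is at UTC+13:15.
12:15 UTC + 13h15m = 01:30 local (rolling into the next day, 19 April 2023).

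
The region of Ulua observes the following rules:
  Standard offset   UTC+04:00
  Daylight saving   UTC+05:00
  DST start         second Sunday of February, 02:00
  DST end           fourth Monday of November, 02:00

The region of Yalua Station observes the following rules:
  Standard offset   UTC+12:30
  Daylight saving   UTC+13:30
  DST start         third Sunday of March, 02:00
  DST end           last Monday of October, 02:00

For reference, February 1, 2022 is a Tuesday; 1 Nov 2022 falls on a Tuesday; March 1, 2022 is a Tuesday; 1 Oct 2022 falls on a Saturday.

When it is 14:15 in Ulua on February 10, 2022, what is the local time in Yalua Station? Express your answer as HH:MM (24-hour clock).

22:45

1 February 2022 is a Tuesday, so the first Sunday is February 6 and the second is February 13.
1 November 2022 is a Tuesday, so the first Monday is November 7 and the fourth is November 28.
February 10, 2022 is outside the daylight-saving period (13 February – 28 November), so Ulua is on standard time, UTC+04:00.
14:15 Ulua − 4h = 10:15 UTC.
1 March 2022 is a Tuesday, so the first Sunday is March 6 and the third is March 20.
1 October 2022 is a Saturday, so Mondays fall on 3, 10, 17, 24, 31; the last is October 31.
At the standard offset (UTC+12:30), 10:15 UTC + 12h30m = 22:45 Yalua Station standard time.
Daylight saving runs 20 March – 31 October; the standard-time date in Yalua Station, February 10, 2022, is outside that window, so Yalua Station is on standard time at UTC+12:30.
10:15 UTC + 12h30m = 22:45 Yalua Station.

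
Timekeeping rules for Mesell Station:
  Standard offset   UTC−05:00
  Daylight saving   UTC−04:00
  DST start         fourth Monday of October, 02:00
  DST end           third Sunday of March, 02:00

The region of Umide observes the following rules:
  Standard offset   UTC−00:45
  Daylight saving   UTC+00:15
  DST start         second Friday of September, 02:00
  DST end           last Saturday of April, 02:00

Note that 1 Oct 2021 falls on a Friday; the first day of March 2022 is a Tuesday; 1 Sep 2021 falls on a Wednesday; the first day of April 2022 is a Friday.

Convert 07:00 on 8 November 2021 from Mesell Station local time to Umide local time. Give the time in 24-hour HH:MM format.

11:15

1 October 2021 is a Friday, so the first Monday is October 4 and the fourth is October 25.
1 March 2022 is a Tuesday, so the first Sunday is March 6 and the third is March 20.
8 November 2021 lies within the daylight-saving period (25 October 2021 – 20 March 2022), so Mesell Station is on daylight time, UTC−04:00.
07:00 Mesell Station + 4h = 11:00 UTC.
1 September 2021 is a Wednesday, so the first Friday is September 3 and the second is September 10.
1 April 2022 is a Friday, so Saturdays fall on 2, 9, 16, 23, 30; the last is April 30.
At the standard offset (UTC−00:45), 11:00 UTC − 0h45m = 10:15 Umide standard time.
The standard-time date in Umide, 8 November 2021, lies within the daylight-saving period (10 September 2021 – 30 April 2022), so Umide is on daylight time, UTC+00:15.
11:00 UTC + 0h15m = 11:15 Umide.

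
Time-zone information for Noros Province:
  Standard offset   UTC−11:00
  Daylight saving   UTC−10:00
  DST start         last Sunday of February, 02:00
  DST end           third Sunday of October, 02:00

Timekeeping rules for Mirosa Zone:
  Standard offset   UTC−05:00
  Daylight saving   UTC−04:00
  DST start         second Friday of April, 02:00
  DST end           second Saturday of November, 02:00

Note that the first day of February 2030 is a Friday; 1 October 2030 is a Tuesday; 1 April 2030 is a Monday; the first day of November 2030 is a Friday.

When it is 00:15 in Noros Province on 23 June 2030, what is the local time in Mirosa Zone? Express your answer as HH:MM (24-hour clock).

1 February 2030 is a Friday, so Sundays fall on 3, 10, 17, 24; the last is February 24.
1 October 2030 is a Tuesday, so the first Sunday is October 6 and the third is October 20.
23 June 2030 lies within the daylight-saving period (24 February – 20 October), so Noros Province is on daylight time, UTC−10:00.
00:15 Noros Province + 10h = 10:15 UTC.
1 April 2030 is a Monday, so the first Friday is April 5 and the second is April 12.
1 November 2030 is a Friday, so the first Saturday is November 2 and the second is November 9.
At the standard offset (UTC−05:00), 10:15 UTC − 5h = 05:15 Mirosa Zone standard time.
Daylight saving runs 12 April – 9 November; the standard-time date in Mirosa Zone, 23 June 2030, is inside that window, so Mirosa Zone is at UTC−04:00.
10:15 UTC − 4h = 06:15 Mirosa Zone.

06:15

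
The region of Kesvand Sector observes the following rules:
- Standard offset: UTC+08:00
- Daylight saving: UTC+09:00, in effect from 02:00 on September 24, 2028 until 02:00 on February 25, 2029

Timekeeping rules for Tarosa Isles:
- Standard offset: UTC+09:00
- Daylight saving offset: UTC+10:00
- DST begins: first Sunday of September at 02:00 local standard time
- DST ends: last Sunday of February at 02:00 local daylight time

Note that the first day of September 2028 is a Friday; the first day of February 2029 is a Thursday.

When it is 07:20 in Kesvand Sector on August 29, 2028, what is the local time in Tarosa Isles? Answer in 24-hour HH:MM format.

Daylight saving runs 24 September 2028 – 25 February 2029; August 29, 2028 is outside that window, so Kesvand Sector is on standard time at UTC+08:00.
07:20 Kesvand Sector − 8h = 23:20 UTC (rolling into the previous day, 28 August 2028).
1 September 2028 is a Friday, so the first Sunday is September 3.
1 February 2029 is a Thursday, so Sundays fall on 4, 11, 18, 25; the last is February 25.
At the standard offset (UTC+09:00), 23:20 UTC + 9h = 08:20 Tarosa Isles standard time (rolling into the next day, 29 August 2028).
The standard-time date in Tarosa Isles, August 29, 2028, is outside the daylight-saving period (3 September 2028 – 25 February 2029), so Tarosa Isles is on standard time, UTC+09:00.
23:20 UTC + 9h = 08:20 Tarosa Isles (rolling into the next day, 29 August 2028).

08:20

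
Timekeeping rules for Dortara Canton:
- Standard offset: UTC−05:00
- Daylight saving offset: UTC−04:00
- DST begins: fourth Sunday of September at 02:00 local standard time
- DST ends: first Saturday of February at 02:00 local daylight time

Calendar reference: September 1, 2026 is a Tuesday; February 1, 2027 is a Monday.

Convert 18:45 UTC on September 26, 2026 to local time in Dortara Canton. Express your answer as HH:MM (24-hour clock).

1 September 2026 is a Tuesday, so the first Sunday is September 6 and the fourth is September 27.
1 February 2027 is a Monday, so the first Saturday is February 6.
At the standard offset (UTC−05:00), 18:45 UTC − 5h = 13:45 Dortara Canton standard time.
Daylight saving runs 27 September 2026 – 6 February 2027; the standard-time date in Dortara Canton, September 26, 2026, is outside that window, so Dortara Canton is on standard time at UTC−05:00.
18:45 UTC − 5h = 13:45 local.

13:45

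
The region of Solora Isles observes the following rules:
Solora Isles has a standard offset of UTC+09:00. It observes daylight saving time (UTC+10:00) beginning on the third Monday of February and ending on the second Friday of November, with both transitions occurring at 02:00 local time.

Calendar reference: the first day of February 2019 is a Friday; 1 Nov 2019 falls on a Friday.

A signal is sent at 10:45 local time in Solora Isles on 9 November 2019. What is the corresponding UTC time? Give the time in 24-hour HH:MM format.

01:45

1 February 2019 is a Friday, so the first Monday is February 4 and the third is February 18.
1 November 2019 is a Friday, so the first Friday is November 1 and the second is November 8.
9 November 2019 is outside the daylight-saving period (18 February – 8 November), so Solora Isles is on standard time, UTC+09:00.
10:45 local − 9h = 01:45 UTC.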